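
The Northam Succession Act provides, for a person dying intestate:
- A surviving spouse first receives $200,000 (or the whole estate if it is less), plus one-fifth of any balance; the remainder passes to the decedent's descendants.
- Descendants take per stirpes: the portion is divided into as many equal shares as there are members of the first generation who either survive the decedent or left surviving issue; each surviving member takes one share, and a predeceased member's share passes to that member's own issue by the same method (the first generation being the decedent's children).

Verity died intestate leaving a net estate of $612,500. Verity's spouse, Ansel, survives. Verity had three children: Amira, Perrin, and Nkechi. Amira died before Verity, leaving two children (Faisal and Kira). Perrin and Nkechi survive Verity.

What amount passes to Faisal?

Faisal receives $55,000.

Ansel first takes $200,000, leaving a balance of $412,500. Ansel then takes one-fifth of the balance ($82,500), for a total of $282,500. The remaining $330,000 passes to the descendants.
The descendants' portion ($330,000) is divided into 3 shares of $110,000: Perrin and Nkechi each take $110,000; Amira's $110,000 share passes to Amira's issue.
Amira's share ($110,000) is divided into 2 shares of $55,000: Faisal and Kira each take $55,000.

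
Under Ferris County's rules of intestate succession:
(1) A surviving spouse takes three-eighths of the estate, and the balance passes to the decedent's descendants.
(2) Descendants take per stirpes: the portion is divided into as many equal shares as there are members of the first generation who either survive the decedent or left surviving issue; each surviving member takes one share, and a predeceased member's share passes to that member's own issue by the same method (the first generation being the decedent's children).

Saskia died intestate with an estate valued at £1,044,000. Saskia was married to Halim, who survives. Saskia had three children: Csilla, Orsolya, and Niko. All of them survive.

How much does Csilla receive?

Csilla receives £217,500.

Halim takes three-eighths of £1,044,000 = £391,500. The remaining £652,500 passes to the descendants.
The descendants' portion (£652,500) is divided into 3 shares of £217,500: Csilla, Orsolya, and Niko each take £217,500.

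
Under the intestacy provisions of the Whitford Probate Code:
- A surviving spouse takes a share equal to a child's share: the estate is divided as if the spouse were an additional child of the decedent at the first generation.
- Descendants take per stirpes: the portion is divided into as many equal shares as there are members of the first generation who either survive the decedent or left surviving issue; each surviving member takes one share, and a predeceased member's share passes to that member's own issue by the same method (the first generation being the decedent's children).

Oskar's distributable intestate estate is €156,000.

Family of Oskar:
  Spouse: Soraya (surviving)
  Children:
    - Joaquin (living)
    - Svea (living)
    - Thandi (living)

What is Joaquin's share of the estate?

Joaquin receives €39,000.

The spouse counts as an additional share at the children's level, so there are 4 primary shares of €39,000. Soraya takes one such share (€39,000).
The children's combined portion (€117,000) is divided into 3 shares of €39,000: Joaquin, Svea, and Thandi each take €39,000.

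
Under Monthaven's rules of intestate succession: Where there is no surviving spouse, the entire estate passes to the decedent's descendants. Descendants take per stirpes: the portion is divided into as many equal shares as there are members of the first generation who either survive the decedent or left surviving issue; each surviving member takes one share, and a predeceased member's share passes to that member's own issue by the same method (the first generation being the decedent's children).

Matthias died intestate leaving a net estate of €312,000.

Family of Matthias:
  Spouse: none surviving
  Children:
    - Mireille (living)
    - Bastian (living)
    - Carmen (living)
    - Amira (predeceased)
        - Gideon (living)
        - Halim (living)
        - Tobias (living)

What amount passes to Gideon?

Gideon receives €26,000.

The entire €312,000 passes to the descendants.
That amount (€312,000) is divided into 4 shares of €78,000: Mireille, Bastian, and Carmen each take €78,000; Amira's €78,000 share passes to Amira's issue.
Amira's share (€78,000) is divided into 3 shares of €26,000: Gideon, Halim, and Tobias each take €26,000.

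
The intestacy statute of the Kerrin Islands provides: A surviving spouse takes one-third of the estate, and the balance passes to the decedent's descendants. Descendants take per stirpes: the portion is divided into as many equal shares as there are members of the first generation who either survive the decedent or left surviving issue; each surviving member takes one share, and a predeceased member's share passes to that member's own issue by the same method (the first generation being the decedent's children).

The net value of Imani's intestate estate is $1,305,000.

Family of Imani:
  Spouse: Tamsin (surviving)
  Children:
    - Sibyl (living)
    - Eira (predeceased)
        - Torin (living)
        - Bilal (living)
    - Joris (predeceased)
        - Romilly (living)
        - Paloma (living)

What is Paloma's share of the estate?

Tamsin takes one-third of $1,305,000 = $435,000. The remaining $870,000 passes to the descendants.
The descendants' portion ($870,000) is divided into 3 shares of $290,000: Sibyl takes $290,000; Eira's $290,000 share passes to Eira's issue; Joris's $290,000 share passes to Joris's issue.
Eira's share ($290,000) is divided into 2 shares of $145,000: Torin and Bilal each take $145,000.
Joris's share ($290,000) is divided into 2 shares of $145,000: Romilly and Paloma each take $145,000.

Paloma receives $145,000.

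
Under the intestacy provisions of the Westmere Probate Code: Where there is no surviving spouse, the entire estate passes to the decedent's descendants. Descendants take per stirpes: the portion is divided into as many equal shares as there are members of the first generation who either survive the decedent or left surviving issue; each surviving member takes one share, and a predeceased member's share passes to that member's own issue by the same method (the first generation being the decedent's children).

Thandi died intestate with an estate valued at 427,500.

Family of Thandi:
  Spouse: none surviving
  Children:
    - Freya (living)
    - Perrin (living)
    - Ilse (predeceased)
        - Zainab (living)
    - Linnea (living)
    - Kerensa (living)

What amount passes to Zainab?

Zainab receives 85,500.

The entire 427,500 passes to the descendants.
That amount (427,500) is divided into 5 shares of 85,500: Freya, Perrin, Linnea, and Kerensa each take 85,500; Ilse's 85,500 share passes to Ilse's issue.
Ilse's share (85,500) passes entirely to Zainab.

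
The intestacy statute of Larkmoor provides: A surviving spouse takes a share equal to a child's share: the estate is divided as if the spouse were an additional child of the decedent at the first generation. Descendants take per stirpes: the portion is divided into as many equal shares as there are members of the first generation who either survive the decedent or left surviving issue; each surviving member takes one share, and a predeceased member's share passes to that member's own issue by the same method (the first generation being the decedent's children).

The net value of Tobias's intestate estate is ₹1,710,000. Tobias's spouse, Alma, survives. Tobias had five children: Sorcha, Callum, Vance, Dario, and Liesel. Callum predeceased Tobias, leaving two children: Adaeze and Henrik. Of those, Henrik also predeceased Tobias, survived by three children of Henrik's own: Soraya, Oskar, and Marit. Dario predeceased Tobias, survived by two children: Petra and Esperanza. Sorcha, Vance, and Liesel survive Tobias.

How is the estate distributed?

Alma: ₹285,000; Sorcha: ₹285,000; Adaeze: ₹142,500; Soraya: ₹47,500; Oskar: ₹47,500; Marit: ₹47,500; Vance: ₹285,000; Petra: ₹142,500; Esperanza: ₹142,500; Liesel: ₹285,000

The spouse counts as an additional share at the children's level, so there are 6 primary shares of ₹285,000. Alma takes one such share (₹285,000).
The children's combined portion (₹1,425,000) is divided into 5 shares of ₹285,000: Sorcha, Vance, and Liesel each take ₹285,000; Callum's ₹285,000 share passes to Callum's issue; Dario's ₹285,000 share passes to Dario's issue.
Callum's share (₹285,000) is divided into 2 shares of ₹142,500: Adaeze takes ₹142,500; Henrik's ₹142,500 share passes to Henrik's issue.
Henrik's share (₹142,500) is divided into 3 shares of ₹47,500: Soraya, Oskar, and Marit each take ₹47,500.
Dario's share (₹285,000) is divided into 2 shares of ₹142,500: Petra and Esperanza each take ₹142,500.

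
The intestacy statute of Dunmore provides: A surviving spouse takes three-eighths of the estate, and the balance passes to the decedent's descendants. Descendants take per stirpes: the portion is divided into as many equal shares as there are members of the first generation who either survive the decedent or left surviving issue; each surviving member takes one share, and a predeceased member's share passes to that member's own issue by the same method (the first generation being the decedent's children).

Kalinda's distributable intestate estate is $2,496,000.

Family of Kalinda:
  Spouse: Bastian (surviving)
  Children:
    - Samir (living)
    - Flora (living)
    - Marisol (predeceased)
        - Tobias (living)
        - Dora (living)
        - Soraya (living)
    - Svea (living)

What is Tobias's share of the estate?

Tobias receives $130,000.

Bastian takes three-eighths of $2,496,000 = $936,000. The remaining $1,560,000 passes to the descendants.
The descendants' portion ($1,560,000) is divided into 4 shares of $390,000: Samir, Flora, and Svea each take $390,000; Marisol's $390,000 share passes to Marisol's issue.
Marisol's share ($390,000) is divided into 3 shares of $130,000: Tobias, Dora, and Soraya each take $130,000.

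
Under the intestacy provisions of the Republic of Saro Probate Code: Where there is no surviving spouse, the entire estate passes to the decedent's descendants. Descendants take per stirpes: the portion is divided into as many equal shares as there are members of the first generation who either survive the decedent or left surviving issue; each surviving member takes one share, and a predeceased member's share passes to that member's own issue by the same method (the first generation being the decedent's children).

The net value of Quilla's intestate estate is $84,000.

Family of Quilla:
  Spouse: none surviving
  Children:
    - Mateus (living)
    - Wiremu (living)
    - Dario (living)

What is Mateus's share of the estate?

The entire $84,000 passes to the descendants.
That amount ($84,000) is divided into 3 shares of $28,000: Mateus, Wiremu, and Dario each take $28,000.

Mateus receives $28,000.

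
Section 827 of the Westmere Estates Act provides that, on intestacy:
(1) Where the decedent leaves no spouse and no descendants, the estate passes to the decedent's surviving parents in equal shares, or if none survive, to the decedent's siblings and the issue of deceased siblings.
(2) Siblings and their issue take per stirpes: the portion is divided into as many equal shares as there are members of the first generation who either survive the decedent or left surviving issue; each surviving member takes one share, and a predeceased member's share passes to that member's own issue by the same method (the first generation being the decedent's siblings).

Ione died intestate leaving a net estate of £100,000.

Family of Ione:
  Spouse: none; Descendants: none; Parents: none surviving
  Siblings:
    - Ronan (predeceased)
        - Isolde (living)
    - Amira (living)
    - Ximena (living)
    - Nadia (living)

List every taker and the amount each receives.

The entire £100,000 passes to the siblings and their issue.
That amount (£100,000) is divided into 4 shares of £25,000: Amira, Ximena, and Nadia each take £25,000; Ronan's £25,000 share passes to Ronan's issue.
Ronan's share (£25,000) passes entirely to Isolde.

Isolde: £25,000; Amira: £25,000; Ximena: £25,000; Nadia: £25,000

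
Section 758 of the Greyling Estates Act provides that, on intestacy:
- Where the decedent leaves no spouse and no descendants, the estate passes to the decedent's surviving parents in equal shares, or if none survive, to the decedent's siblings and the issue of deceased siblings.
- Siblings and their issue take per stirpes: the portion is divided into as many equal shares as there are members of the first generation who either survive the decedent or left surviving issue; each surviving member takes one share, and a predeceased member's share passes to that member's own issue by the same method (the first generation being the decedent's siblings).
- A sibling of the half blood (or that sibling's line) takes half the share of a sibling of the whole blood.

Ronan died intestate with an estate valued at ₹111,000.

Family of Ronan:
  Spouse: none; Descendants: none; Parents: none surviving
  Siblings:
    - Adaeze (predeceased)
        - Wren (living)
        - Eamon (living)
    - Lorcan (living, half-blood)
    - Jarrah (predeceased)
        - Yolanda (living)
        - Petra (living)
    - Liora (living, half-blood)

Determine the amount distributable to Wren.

Wren receives ₹18,500.

The entire ₹111,000 passes to the siblings and their issue.
Counting each half-blood sibling's line as half a unit, there are 3 units in ₹111,000, so one unit is ₹37,000. Whole-blood lines (Adaeze and Jarrah) take ₹37,000 each; half-blood lines (Lorcan and Liora) take ₹18,500 each.
Adaeze's share (₹37,000) is divided into 2 shares of ₹18,500: Wren and Eamon each take ₹18,500.
Jarrah's share (₹37,000) is divided into 2 shares of ₹18,500: Yolanda and Petra each take ₹18,500.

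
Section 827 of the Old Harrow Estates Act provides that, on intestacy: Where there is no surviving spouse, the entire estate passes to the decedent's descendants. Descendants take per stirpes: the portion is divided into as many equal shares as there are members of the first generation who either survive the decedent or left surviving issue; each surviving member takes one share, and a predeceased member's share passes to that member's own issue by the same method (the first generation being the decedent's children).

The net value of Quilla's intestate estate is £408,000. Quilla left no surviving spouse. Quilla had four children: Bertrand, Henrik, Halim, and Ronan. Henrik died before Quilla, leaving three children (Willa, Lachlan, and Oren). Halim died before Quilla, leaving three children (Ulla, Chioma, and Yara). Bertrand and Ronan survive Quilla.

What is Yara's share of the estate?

Yara receives £34,000.

The entire £408,000 passes to the descendants.
That amount (£408,000) is divided into 4 shares of £102,000: Bertrand and Ronan each take £102,000; Henrik's £102,000 share passes to Henrik's issue; Halim's £102,000 share passes to Halim's issue.
Henrik's share (£102,000) is divided into 3 shares of £34,000: Willa, Lachlan, and Oren each take £34,000.
Halim's share (£102,000) is divided into 3 shares of £34,000: Ulla, Chioma, and Yara each take £34,000.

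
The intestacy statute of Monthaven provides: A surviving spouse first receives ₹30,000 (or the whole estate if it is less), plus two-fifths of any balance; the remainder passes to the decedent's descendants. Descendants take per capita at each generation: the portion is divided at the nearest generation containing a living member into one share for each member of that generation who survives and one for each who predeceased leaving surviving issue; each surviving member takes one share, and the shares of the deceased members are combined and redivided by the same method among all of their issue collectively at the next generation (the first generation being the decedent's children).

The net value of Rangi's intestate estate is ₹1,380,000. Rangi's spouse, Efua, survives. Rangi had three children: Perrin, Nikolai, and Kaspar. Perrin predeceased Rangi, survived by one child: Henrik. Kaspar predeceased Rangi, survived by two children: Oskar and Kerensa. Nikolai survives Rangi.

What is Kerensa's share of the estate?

Efua first takes ₹30,000, leaving a balance of ₹1,350,000. Efua then takes two-fifths of the balance (₹540,000), for a total of ₹570,000. The remaining ₹810,000 passes to the descendants.
The descendants' portion (₹810,000) is divided at the children's generation into 3 shares of ₹270,000. Nikolai takes ₹270,000. The 2 shares of the deceased (Perrin and Kaspar) are combined into a pool of ₹540,000.
That pool (₹540,000) is divided at the grandchildren's generation equally among Henrik, Oskar, and Kerensa: ₹180,000 each.

Kerensa receives ₹180,000.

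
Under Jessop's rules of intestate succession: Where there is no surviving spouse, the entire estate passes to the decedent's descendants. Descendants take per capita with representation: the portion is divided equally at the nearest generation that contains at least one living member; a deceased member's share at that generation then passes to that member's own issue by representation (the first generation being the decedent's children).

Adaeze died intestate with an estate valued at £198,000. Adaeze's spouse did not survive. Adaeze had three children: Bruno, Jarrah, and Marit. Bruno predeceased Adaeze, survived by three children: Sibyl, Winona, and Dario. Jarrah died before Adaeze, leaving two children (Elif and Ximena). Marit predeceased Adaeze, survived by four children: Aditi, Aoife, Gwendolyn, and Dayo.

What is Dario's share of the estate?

The entire £198,000 passes to the descendants.
No child survives, so the initial division is made at the grandchildren's generation.
That amount (£198,000) is divided into 9 shares of £22,000: Sibyl, Winona, Dario, Elif, Ximena, Aditi, Aoife, Gwendolyn, and Dayo each take £22,000.

Dario receives £22,000.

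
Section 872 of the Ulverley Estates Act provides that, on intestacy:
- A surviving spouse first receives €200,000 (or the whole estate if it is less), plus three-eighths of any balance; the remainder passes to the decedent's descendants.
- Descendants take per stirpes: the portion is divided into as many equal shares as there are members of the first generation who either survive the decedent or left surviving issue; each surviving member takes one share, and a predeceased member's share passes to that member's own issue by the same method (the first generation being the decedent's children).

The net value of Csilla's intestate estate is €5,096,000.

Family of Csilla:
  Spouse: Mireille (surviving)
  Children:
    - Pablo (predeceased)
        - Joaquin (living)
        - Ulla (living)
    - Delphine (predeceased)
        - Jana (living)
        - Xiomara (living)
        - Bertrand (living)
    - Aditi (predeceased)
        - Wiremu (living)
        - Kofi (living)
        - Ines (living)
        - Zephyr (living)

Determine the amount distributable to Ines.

Mireille first takes €200,000, leaving a balance of €4,896,000. Mireille then takes three-eighths of the balance (€1,836,000), for a total of €2,036,000. The remaining €3,060,000 passes to the descendants.
The descendants' portion (€3,060,000) is divided into 3 shares of €1,020,000: Pablo's €1,020,000 share passes to Pablo's issue; Delphine's €1,020,000 share passes to Delphine's issue; Aditi's €1,020,000 share passes to Aditi's issue.
Pablo's share (€1,020,000) is divided into 2 shares of €510,000: Joaquin and Ulla each take €510,000.
Delphine's share (€1,020,000) is divided into 3 shares of €340,000: Jana, Xiomara, and Bertrand each take €340,000.
Aditi's share (€1,020,000) is divided into 4 shares of €255,000: Wiremu, Kofi, Ines, and Zephyr each take €255,000.

Ines receives €255,000.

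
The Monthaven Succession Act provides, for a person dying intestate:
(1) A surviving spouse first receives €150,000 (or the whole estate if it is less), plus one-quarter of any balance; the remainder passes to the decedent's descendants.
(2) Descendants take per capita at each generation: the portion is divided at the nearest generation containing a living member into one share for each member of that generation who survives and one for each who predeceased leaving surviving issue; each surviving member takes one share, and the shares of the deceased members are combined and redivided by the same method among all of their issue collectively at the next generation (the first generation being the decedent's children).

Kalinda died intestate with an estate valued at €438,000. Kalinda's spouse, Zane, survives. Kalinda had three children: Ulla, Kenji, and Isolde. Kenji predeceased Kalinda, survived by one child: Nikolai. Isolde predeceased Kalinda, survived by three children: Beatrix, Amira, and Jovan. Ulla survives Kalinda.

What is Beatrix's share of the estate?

Zane first takes €150,000, leaving a balance of €288,000. Zane then takes one-quarter of the balance (€72,000), for a total of €222,000. The remaining €216,000 passes to the descendants.
The descendants' portion (€216,000) is divided at the children's generation into 3 shares of €72,000. Ulla takes €72,000. The 2 shares of the deceased (Kenji and Isolde) are combined into a pool of €144,000.
That pool (€144,000) is divided at the grandchildren's generation equally among Nikolai, Beatrix, Amira, and Jovan: €36,000 each.

Beatrix receives €36,000.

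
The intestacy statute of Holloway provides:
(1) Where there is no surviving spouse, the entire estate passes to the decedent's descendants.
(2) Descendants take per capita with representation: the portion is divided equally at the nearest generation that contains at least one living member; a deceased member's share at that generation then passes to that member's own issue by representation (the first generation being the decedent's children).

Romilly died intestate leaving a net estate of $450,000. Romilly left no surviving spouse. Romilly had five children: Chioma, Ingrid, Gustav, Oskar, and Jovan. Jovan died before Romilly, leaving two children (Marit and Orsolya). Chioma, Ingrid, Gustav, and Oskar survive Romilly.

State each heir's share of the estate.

The entire $450,000 passes to the descendants.
That amount ($450,000) is divided into 5 shares of $90,000: Chioma, Ingrid, Gustav, and Oskar each take $90,000; Jovan's $90,000 share passes to Jovan's issue.
Jovan's share ($90,000) is divided into 2 shares of $45,000: Marit and Orsolya each take $45,000.

Chioma: $90,000; Ingrid: $90,000; Gustav: $90,000; Oskar: $90,000; Marit: $45,000; Orsolya: $45,000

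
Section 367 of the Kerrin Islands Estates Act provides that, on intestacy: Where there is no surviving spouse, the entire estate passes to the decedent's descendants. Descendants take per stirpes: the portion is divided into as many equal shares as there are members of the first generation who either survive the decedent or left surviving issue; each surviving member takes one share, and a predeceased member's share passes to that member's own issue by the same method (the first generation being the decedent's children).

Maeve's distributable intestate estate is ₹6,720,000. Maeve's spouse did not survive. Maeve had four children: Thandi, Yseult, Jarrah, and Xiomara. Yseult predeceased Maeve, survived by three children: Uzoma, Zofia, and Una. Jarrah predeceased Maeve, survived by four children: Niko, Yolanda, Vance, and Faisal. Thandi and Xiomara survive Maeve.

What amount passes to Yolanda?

Yolanda receives ₹420,000.

The entire ₹6,720,000 passes to the descendants.
That amount (₹6,720,000) is divided into 4 shares of ₹1,680,000: Thandi and Xiomara each take ₹1,680,000; Yseult's ₹1,680,000 share passes to Yseult's issue; Jarrah's ₹1,680,000 share passes to Jarrah's issue.
Yseult's share (₹1,680,000) is divided into 3 shares of ₹560,000: Uzoma, Zofia, and Una each take ₹560,000.
Jarrah's share (₹1,680,000) is divided into 4 shares of ₹420,000: Niko, Yolanda, Vance, and Faisal each take ₹420,000.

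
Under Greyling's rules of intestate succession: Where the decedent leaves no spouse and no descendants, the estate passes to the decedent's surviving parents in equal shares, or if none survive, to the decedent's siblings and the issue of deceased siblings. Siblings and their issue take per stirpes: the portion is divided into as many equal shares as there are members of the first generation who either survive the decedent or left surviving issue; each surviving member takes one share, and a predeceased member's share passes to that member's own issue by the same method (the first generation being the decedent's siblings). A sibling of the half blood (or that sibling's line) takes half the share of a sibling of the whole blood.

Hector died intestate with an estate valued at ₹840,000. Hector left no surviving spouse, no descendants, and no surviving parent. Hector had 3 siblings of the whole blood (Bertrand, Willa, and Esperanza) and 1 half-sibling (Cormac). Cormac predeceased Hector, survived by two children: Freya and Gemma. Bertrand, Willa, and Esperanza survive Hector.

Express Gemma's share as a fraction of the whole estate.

Gemma receives 1/14 of the estate.

The entire ₹840,000 passes to the siblings and their issue.
Counting each half-blood sibling's line as half a unit, there are 7/2 units in ₹840,000, so one unit is ₹240,000. Whole-blood lines (Bertrand, Willa, and Esperanza) take ₹240,000 each; half-blood lines (Cormac) take ₹120,000 each.
Cormac's share (₹120,000) is divided into 2 shares of ₹60,000: Freya and Gemma each take ₹60,000.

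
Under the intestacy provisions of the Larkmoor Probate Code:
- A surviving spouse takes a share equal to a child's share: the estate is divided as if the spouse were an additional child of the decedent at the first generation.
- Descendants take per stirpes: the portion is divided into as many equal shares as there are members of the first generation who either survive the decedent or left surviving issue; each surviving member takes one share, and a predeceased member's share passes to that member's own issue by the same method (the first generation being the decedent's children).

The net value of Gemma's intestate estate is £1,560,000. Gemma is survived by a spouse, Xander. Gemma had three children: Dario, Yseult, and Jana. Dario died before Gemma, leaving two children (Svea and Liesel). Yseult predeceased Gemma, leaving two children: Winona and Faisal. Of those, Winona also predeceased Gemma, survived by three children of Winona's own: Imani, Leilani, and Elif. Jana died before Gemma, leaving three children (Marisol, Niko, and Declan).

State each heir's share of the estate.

Xander: £390,000; Svea: £195,000; Liesel: £195,000; Imani: £65,000; Leilani: £65,000; Elif: £65,000; Faisal: £195,000; Marisol: £130,000; Niko: £130,000; Declan: £130,000

The spouse counts as an additional share at the children's level, so there are 4 primary shares of £390,000. Xander takes one such share (£390,000).
The children's combined portion (£1,170,000) is divided into 3 shares of £390,000: Dario's £390,000 share passes to Dario's issue; Yseult's £390,000 share passes to Yseult's issue; Jana's £390,000 share passes to Jana's issue.
Dario's share (£390,000) is divided into 2 shares of £195,000: Svea and Liesel each take £195,000.
Yseult's share (£390,000) is divided into 2 shares of £195,000: Faisal takes £195,000; Winona's £195,000 share passes to Winona's issue.
Winona's share (£195,000) is divided into 3 shares of £65,000: Imani, Leilani, and Elif each take £65,000.
Jana's share (£390,000) is divided into 3 shares of £130,000: Marisol, Niko, and Declan each take £130,000.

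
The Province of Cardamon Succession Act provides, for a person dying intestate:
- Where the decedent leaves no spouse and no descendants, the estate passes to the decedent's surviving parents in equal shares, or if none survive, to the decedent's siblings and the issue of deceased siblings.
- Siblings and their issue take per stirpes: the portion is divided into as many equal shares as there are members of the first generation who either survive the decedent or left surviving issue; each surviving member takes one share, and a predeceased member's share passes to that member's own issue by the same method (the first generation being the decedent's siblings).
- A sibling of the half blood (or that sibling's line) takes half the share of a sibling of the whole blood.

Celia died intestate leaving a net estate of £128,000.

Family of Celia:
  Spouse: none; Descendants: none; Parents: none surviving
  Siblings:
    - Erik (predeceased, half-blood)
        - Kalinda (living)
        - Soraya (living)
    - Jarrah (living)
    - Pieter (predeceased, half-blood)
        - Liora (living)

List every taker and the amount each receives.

The entire £128,000 passes to the siblings and their issue.
Counting each half-blood sibling's line as half a unit, there are 2 units in £128,000, so one unit is £64,000. Whole-blood lines (Jarrah) take £64,000 each; half-blood lines (Erik and Pieter) take £32,000 each.
Erik's share (£32,000) is divided into 2 shares of £16,000: Kalinda and Soraya each take £16,000.
Pieter's share (£32,000) passes entirely to Liora.

Kalinda: £16,000; Soraya: £16,000; Jarrah: £64,000; Liora: £32,000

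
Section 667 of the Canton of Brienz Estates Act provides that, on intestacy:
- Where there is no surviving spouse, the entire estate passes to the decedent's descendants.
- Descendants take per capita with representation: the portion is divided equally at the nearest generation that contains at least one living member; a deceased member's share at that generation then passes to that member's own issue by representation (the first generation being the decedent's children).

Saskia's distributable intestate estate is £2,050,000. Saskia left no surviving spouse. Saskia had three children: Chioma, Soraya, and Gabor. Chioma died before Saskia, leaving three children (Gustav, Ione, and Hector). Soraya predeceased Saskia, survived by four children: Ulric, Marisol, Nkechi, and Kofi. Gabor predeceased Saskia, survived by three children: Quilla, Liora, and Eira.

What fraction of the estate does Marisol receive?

The entire £2,050,000 passes to the descendants.
No child survives, so the initial division is made at the grandchildren's generation.
That amount (£2,050,000) is divided into 10 shares of £205,000: Gustav, Ione, Hector, Ulric, Marisol, Nkechi, Kofi, Quilla, Liora, and Eira each take £205,000.

Marisol receives 1/10 of the estate.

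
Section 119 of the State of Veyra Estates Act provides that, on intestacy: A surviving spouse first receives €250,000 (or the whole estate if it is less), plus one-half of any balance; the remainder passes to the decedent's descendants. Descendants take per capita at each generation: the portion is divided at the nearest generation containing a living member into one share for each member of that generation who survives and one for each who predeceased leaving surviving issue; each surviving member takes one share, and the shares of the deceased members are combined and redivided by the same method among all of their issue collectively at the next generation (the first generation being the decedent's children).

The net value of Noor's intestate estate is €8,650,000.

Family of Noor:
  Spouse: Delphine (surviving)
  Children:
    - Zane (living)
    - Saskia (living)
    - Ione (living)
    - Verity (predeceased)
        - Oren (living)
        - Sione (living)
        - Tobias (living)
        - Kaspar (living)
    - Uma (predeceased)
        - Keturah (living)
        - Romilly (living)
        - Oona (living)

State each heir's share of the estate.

Delphine: €4,450,000; Zane: €840,000; Saskia: €840,000; Ione: €840,000; Oren: €240,000; Sione: €240,000; Tobias: €240,000; Kaspar: €240,000; Keturah: €240,000; Romilly: €240,000; Oona: €240,000

Delphine first takes €250,000, leaving a balance of €8,400,000. Delphine then takes one-half of the balance (€4,200,000), for a total of €4,450,000. The remaining €4,200,000 passes to the descendants.
The descendants' portion (€4,200,000) is divided at the children's generation into 5 shares of €840,000. Zane, Saskia, and Ione each take €840,000. The 2 shares of the deceased (Verity and Uma) are combined into a pool of €1,680,000.
That pool (€1,680,000) is divided at the grandchildren's generation equally among Oren, Sione, Tobias, Kaspar, Keturah, Romilly, and Oona: €240,000 each.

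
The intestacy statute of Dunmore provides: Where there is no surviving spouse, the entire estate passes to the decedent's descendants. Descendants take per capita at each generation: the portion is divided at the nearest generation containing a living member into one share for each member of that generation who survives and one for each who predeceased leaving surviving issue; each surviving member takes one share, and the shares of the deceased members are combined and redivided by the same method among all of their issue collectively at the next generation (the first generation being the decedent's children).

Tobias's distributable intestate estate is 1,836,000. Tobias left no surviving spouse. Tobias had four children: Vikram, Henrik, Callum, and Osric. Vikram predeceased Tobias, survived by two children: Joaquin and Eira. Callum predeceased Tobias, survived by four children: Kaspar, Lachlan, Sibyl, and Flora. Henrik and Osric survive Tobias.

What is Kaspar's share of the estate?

The entire 1,836,000 passes to the descendants.
That amount (1,836,000) is divided at the children's generation into 4 shares of 459,000. Henrik and Osric each take 459,000. The 2 shares of the deceased (Vikram and Callum) are combined into a pool of 918,000.
That pool (918,000) is divided at the grandchildren's generation equally among Joaquin, Eira, Kaspar, Lachlan, Sibyl, and Flora: 153,000 each.

Kaspar receives 153,000.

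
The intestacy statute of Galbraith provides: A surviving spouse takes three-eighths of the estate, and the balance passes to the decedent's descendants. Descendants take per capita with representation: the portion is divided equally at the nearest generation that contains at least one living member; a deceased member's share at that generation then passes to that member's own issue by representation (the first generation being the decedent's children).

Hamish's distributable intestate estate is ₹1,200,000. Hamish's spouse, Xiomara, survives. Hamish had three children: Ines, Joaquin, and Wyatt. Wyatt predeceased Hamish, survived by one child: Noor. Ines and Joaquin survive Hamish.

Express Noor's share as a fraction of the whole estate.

Xiomara takes three-eighths of ₹1,200,000 = ₹450,000. The remaining ₹750,000 passes to the descendants.
The descendants' portion (₹750,000) is divided into 3 shares of ₹250,000: Ines and Joaquin each take ₹250,000; Wyatt's ₹250,000 share passes to Wyatt's issue.
Wyatt's share (₹250,000) passes entirely to Noor.

Noor receives 5/24 of the estate.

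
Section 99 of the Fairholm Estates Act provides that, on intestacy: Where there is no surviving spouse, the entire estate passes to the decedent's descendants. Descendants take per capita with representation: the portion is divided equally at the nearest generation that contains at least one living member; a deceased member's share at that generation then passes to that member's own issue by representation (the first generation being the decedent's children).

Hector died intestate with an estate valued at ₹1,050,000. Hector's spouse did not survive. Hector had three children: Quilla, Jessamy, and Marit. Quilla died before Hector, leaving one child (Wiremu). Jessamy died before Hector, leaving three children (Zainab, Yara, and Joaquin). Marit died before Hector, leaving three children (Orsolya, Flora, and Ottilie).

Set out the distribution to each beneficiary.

The entire ₹1,050,000 passes to the descendants.
No child survives, so the initial division is made at the grandchildren's generation.
That amount (₹1,050,000) is divided into 7 shares of ₹150,000: Wiremu, Zainab, Yara, Joaquin, Orsolya, Flora, and Ottilie each take ₹150,000.

Wiremu: ₹150,000; Zainab: ₹150,000; Yara: ₹150,000; Joaquin: ₹150,000; Orsolya: ₹150,000; Flora: ₹150,000; Ottilie: ₹150,000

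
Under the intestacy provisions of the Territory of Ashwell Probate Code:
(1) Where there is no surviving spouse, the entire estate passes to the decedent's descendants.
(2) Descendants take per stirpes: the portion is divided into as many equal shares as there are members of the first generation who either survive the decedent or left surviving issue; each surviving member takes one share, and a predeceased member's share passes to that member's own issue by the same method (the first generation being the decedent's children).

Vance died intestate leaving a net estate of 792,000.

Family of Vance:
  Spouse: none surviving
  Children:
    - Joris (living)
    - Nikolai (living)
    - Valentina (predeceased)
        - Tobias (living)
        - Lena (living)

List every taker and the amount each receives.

The entire 792,000 passes to the descendants.
That amount (792,000) is divided into 3 shares of 264,000: Joris and Nikolai each take 264,000; Valentina's 264,000 share passes to Valentina's issue.
Valentina's share (264,000) is divided into 2 shares of 132,000: Tobias and Lena each take 132,000.

Joris: 264,000; Nikolai: 264,000; Tobias: 132,000; Lena: 132,000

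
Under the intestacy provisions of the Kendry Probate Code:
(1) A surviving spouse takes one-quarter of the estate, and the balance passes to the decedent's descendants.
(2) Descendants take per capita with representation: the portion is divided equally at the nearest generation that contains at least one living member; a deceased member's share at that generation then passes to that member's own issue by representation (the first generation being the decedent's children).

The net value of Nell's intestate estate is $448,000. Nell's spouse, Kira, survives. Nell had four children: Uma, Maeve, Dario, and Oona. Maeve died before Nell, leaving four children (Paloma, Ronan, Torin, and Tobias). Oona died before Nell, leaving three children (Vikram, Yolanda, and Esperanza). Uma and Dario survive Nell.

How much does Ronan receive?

Kira takes one-quarter of $448,000 = $112,000. The remaining $336,000 passes to the descendants.
The descendants' portion ($336,000) is divided into 4 shares of $84,000: Uma and Dario each take $84,000; Maeve's $84,000 share passes to Maeve's issue; Oona's $84,000 share passes to Oona's issue.
Maeve's share ($84,000) is divided into 4 shares of $21,000: Paloma, Ronan, Torin, and Tobias each take $21,000.
Oona's share ($84,000) is divided into 3 shares of $28,000: Vikram, Yolanda, and Esperanza each take $28,000.

Ronan receives $21,000.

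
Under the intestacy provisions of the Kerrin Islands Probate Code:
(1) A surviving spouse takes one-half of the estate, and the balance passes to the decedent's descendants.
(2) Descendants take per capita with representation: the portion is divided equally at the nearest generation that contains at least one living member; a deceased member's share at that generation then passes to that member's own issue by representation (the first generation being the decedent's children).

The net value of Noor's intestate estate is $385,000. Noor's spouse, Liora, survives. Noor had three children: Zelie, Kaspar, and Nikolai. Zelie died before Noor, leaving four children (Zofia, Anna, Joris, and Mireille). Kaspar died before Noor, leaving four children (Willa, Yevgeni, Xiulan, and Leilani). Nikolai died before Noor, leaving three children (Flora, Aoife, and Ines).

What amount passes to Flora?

Liora takes one-half of $385,000 = $192,500. The remaining $192,500 passes to the descendants.
No child survives, so the initial division is made at the grandchildren's generation.
The descendants' portion ($192,500) is divided into 11 shares of $17,500: Zofia, Anna, Joris, Mireille, Willa, Yevgeni, Xiulan, Leilani, Flora, Aoife, and Ines each take $17,500.

Flora receives $17,500.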